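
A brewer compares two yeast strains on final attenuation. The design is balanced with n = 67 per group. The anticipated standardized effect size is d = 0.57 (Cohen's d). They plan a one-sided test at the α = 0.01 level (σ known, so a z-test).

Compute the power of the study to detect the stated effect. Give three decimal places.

Power ≈ 0.835

Noncentrality parameter: δ = d·√(n/2) = 0.57 × √(67/2) = 3.2991
Critical value for a one-sided test at α = 0.01: z_α = 2.326.
Power = P(Z > 2.326 − δ) = Φ(0.973) = 0.8347.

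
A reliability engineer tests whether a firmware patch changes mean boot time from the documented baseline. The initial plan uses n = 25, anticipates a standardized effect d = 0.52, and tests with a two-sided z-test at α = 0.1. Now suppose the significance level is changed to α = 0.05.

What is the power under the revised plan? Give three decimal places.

δ = d·√n = 0.52 × √25 = 2.6000 (unchanged). New critical value: z_{0.025} = 1.960.
Revised power = Φ(δ − 1.960) + Φ(−δ − 1.960) = Φ(0.640) + Φ(-4.560) = 0.7389 + 0.0000 = 0.7389.

Power ≈ 0.739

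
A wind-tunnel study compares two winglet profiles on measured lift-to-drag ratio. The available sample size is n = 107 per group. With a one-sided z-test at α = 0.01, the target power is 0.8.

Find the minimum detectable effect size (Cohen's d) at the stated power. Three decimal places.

d ≈ 0.433

Required noncentrality: δ = z_{0.01} + z_{0.20} = 2.326 + 0.842 = 3.168.
δ = d·√(n/2) ⇒ d = δ/√(n/2) = 3.168/√(107/2) = 0.4331.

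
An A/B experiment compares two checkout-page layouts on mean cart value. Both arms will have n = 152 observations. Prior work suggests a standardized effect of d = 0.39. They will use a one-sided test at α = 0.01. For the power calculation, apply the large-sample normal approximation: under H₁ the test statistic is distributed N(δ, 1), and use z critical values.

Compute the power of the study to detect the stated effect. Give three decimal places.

Noncentrality parameter: δ = d·√(n/2) = 0.39 × √(152/2) = 3.3999
Critical value for a one-sided test at α = 0.01: z_α = 2.326.
Power = Φ(δ − 2.326) = Φ(1.074) = 0.8585.

Power ≈ 0.858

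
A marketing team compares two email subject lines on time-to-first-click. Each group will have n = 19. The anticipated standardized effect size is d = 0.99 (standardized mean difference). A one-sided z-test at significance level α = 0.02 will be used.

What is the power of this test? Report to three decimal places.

Noncentrality parameter: δ = d·√(n/2) = 0.99 × √(19/2) = 3.0514
One-sided α = 0.02 → critical value z_{0.02} = 2.054.
Power = P(Z > 2.054 − δ) = Φ(0.998) = 0.8408.

Power ≈ 0.841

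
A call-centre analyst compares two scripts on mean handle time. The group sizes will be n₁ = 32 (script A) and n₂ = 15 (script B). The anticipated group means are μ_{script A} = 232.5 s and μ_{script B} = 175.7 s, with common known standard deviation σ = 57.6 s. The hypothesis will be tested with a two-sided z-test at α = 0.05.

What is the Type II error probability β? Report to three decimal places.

β ≈ 0.117

Standardized effect: d = |μ_{script A} − μ_{script B}| / σ = |232.5 − 175.7| / 57.6 = 0.9861
Noncentrality parameter: δ = d / √(1/n₁ + 1/n₂) = 0.9861 / √(1/32 + 1/15) = 3.1514
Critical value for a two-sided test at α = 0.05: z_{α/2} = 1.960.
Power = Φ(δ − 1.960) + Φ(−δ − 1.960) = Φ(1.191) + Φ(-5.111) = 0.8833 + 0.0000 = 0.8833.
Type II error: β = 1 − power = 1 − 0.8833 = 0.1167.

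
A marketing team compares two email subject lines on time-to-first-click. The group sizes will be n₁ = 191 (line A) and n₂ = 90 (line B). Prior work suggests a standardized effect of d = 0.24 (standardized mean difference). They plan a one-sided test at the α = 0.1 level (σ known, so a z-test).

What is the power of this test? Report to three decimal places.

Noncentrality parameter: δ = d / √(1/n₁ + 1/n₂) = 0.24 / √(1/191 + 1/90) = 1.8771
One-sided α = 0.1 → critical value z_{0.1} = 1.282.
Power = P(Z > 1.282 − δ) = Φ(0.596) = 0.7243.

Power ≈ 0.724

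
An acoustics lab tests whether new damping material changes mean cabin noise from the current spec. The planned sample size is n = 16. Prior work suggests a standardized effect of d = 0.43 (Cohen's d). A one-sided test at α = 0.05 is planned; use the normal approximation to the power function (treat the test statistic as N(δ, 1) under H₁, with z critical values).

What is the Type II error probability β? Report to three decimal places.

Noncentrality parameter: δ = d·√n = 0.43 × √16 = 1.7200
Critical value for a one-sided test at α = 0.05: z_α = 1.645.
Power = P(Z > 1.645 − δ) = Φ(0.075) = 0.5300.
Type II error: β = 1 − power = 1 − 0.5300 = 0.4700.

β ≈ 0.470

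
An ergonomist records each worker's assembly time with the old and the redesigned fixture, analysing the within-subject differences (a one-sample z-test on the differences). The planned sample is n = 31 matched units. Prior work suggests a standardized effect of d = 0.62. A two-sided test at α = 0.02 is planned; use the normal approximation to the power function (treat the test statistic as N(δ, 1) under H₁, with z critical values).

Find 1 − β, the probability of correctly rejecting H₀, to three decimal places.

Power ≈ 0.870

Noncentrality parameter: δ = d·√n = 0.62 × √31 = 3.4520
Critical value for a two-sided test at α = 0.02: z_{α/2} = 2.326.
Power = Φ(δ − 2.326) + Φ(−δ − 2.326) = Φ(1.126) + Φ(-5.778) = 0.8698 + 0.0000 = 0.8698.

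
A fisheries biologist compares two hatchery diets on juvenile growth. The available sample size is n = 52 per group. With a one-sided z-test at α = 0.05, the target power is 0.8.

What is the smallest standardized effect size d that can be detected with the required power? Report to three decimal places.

Need Φ(δ − 1.645) = 0.8, so δ = 1.645 + 0.842 = 2.486.
δ = d·√(n/2) ⇒ d = δ/√(n/2) = 2.486/√(52/2) = 0.4876.

d ≈ 0.488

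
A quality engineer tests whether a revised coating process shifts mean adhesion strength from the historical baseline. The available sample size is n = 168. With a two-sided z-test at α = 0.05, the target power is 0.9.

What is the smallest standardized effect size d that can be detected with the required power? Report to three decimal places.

Need Φ(δ − 1.960) = 0.9, so δ = 1.960 + 1.282 = 3.242.
(Lower-tail contribution to power is negligible for δ > 0.)
δ = d·√n ⇒ d = δ/√n = 3.242/√168 = 0.2501.

d ≈ 0.250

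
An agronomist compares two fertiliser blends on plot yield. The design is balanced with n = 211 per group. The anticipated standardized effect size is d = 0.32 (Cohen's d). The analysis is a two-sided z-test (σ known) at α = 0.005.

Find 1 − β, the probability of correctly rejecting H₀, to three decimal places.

Power ≈ 0.684

Noncentrality parameter: λ = d·√(n/2) = 0.32 × √(211/2) = 3.2868
Critical value for a two-sided test at α = 0.005: z_{α/2} = 2.807.
Power = Φ(λ − 2.807) + Φ(−λ − 2.807) = Φ(0.480) + Φ(-6.094) = 0.6843 + 0.0000 = 0.6843.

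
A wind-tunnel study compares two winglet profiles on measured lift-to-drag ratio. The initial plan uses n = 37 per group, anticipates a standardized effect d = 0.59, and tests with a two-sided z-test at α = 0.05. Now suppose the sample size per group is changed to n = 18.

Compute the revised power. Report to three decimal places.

Power ≈ 0.425

With n = 18 per group: δ = d·√(n/2) = 0.59 × √(18/2) = 1.7700. Critical value z_{0.025} = 1.960.
Revised power = Φ(δ − 1.960) + Φ(−δ − 1.960) = Φ(-0.190) + Φ(-3.730) = 0.4247 + 0.0001 = 0.4248.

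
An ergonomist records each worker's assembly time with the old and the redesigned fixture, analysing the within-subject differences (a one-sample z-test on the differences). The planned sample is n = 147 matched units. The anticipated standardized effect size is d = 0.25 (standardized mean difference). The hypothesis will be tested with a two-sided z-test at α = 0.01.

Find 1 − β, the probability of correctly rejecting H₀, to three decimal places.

Noncentrality parameter: δ = d·√n = 0.25 × √147 = 3.0311
Critical value for a two-sided test at α = 0.01: z_{α/2} = 2.576.
Power = Φ(δ − 2.576) + Φ(−δ − 2.576) = Φ(0.455) + Φ(-5.607) = 0.6755 + 0.0000 = 0.6755.

Power ≈ 0.676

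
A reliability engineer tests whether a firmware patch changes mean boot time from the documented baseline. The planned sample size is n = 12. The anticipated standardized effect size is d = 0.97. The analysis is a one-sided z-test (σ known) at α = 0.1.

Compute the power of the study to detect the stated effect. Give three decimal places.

Power ≈ 0.981

Noncentrality parameter: δ = d·√n = 0.97 × √12 = 3.3602
Critical value for a one-sided test at α = 0.1: z_α = 1.282.
Power = Φ(δ − 1.282) = Φ(2.079) = 0.9812.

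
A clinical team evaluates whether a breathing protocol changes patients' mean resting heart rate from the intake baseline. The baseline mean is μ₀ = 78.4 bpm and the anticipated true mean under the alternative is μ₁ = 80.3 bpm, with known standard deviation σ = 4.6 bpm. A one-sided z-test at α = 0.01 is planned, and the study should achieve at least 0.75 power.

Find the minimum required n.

n = 53

Standardized effect: d = |μ₁ − μ₀| / σ = |80.3 − 78.4| / 4.6 = 0.4130
Set Φ(δ − 2.326) = 0.75; then δ − 2.326 = Φ⁻¹(0.75) = 0.674, giving δ = 3.001.
δ = d·√n ⇒ n = (δ/d)² = (3.001 / 0.4130)² = 52.78.
Round up to the next whole unit.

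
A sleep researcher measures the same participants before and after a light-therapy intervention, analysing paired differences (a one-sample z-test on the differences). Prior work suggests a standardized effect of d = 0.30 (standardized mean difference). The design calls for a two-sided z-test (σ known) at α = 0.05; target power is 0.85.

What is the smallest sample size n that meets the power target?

n = 100

Set Φ(δ − 1.960) = 0.85; then δ − 1.960 = Φ⁻¹(0.85) = 1.036, giving δ = 2.996.
(For δ > 0 the lower-tail rejection region contributes negligibly to power, so the one-term inversion is standard.)
δ = d·√n ⇒ n = (δ/d)² = (2.996 / 0.30)² = 99.76.
Rounding up, n = 100.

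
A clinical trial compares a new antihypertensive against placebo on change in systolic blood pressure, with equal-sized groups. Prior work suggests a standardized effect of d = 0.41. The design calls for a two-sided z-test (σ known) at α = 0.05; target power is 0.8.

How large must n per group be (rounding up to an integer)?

n = 94 per group

Set Φ(δ − 1.960) = 0.8; then δ − 1.960 = Φ⁻¹(0.8) = 0.842, giving δ = 2.802.
(For δ > 0 the lower-tail rejection region contributes negligibly to power, so the one-term inversion is standard.)
δ = d·√(n/2) ⇒ n = 2(δ/d)² = 2 × (2.802 / 0.41)² = 93.38.
Rounding up, n = 94 per group.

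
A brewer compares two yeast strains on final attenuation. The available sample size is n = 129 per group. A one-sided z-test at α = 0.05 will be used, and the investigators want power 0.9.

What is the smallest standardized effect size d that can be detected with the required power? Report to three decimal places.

Need Φ(δ − 1.645) = 0.9, so δ = 1.645 + 1.282 = 2.926.
δ = d·√(n/2) ⇒ d = δ/√(n/2) = 2.926/√(129/2) = 0.3644.

d ≈ 0.364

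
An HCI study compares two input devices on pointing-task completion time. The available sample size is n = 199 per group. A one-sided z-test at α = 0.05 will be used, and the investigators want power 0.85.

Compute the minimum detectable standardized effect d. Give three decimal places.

d ≈ 0.269

Required noncentrality: δ = z_{0.05} + z_{0.15} = 1.645 + 1.036 = 2.681.
δ = d·√(n/2) ⇒ d = δ/√(n/2) = 2.681/√(199/2) = 0.2688.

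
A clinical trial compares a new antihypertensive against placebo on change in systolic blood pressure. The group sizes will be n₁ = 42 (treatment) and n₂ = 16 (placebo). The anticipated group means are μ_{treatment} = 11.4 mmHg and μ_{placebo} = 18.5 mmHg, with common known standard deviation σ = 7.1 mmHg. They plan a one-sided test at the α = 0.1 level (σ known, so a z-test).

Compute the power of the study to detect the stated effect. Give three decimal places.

Standardized effect: d = |μ_{treatment} − μ_{placebo}| / σ = |11.4 − 18.5| / 7.1 = 1.0000
Noncentrality parameter: δ = d / √(1/n₁ + 1/n₂) = 1.0000 / √(1/42 + 1/16) = 3.4039
Critical value for a one-sided test at α = 0.1: z_α = 1.282.
Power = P(Z > 1.282 − δ) = Φ(2.122) = 0.9831.

Power ≈ 0.983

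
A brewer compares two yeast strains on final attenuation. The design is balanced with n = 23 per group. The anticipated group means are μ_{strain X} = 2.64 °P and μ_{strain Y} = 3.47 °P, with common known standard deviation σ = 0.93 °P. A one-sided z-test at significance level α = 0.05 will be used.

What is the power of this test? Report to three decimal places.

Power ≈ 0.916

Standardized effect: d = |μ_{strain X} − μ_{strain Y}| / σ = |2.64 − 3.47| / 0.93 = 0.8925
Noncentrality parameter: δ = d·√(n/2) = 0.8925 × √(23/2) = 3.0265
One-sided α = 0.05 → critical value z_{0.05} = 1.645.
Power = Φ(δ − 1.645) = Φ(1.382) = 0.9165.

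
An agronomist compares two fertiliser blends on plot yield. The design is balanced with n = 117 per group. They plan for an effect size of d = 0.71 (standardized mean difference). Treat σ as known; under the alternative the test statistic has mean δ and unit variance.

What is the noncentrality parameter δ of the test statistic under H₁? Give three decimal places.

δ ≈ 5.430

δ = d·√(n/2) = 0.71 × √(117/2) = 5.4305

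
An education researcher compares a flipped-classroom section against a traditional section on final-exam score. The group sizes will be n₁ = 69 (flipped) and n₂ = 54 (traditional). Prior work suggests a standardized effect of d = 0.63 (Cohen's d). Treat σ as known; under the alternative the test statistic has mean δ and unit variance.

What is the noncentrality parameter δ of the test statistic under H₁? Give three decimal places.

δ = d / √(1/n₁ + 1/n₂) = 0.63 / √(1/69 + 1/54) = 3.4674

δ ≈ 3.467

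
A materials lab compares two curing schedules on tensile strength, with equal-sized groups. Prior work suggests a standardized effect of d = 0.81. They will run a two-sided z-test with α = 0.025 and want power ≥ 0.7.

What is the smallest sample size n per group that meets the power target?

n = 24 per group

For power 0.7 need Φ(δ − z_{0.0125}) = 0.7, so δ = z_{0.0125} + z_{0.30} = 2.241 + 0.524 = 2.766.
(The Φ(−δ − z_{α/2}) term is vanishingly small for δ > 0 and is dropped in the standard sample-size formula.)
δ = d·√(n/2) ⇒ n = 2(δ/d)² = 2 × (2.766 / 0.81)² = 23.32.
Rounding up, n = 24 per group.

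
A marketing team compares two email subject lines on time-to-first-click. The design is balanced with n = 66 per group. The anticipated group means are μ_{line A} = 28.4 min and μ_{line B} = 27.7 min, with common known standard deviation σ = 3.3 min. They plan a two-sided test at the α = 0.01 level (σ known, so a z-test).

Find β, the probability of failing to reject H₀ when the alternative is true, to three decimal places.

Standardized effect: d = |μ_{line A} − μ_{line B}| / σ = |28.4 − 27.7| / 3.3 = 0.2121
Noncentrality parameter: δ = d·√(n/2) = 0.2121 × √(66/2) = 1.2185
Critical value for a two-sided test at α = 0.01: z_{α/2} = 2.576.
Power = Φ(δ − 2.576) + Φ(−δ − 2.576) = Φ(-1.357) + Φ(-3.794) = 0.0873 + 0.0001 = 0.0874.
Type II error: β = 1 − power = 1 − 0.0874 = 0.9126.

β ≈ 0.913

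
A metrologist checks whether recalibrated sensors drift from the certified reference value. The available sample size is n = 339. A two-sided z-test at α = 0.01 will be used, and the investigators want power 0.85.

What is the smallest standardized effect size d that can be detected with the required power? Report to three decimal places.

Need Φ(δ − 2.576) = 0.85, so δ = 2.576 + 1.036 = 3.612.
(The second rejection-region term Φ(−δ − z_{α/2}) is negligible and dropped.)
δ = d·√n ⇒ d = δ/√n = 3.612/√339 = 0.1962.

d ≈ 0.196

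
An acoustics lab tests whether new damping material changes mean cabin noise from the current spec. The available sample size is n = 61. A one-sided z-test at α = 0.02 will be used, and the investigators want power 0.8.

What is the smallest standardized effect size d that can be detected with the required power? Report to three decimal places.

Required noncentrality: δ = z_{0.02} + z_{0.20} = 2.054 + 0.842 = 2.895.
δ = d·√n ⇒ d = δ/√n = 2.895/√61 = 0.3707.

d ≈ 0.371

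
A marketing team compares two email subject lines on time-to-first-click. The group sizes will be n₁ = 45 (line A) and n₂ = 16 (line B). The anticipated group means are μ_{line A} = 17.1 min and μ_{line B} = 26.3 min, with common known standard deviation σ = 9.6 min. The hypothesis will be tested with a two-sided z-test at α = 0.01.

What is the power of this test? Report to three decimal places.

Power ≈ 0.763

Standardized effect: d = |μ_{line A} − μ_{line B}| / σ = |17.1 − 26.3| / 9.6 = 0.9583
Noncentrality parameter: δ = d / √(1/n₁ + 1/n₂) = 0.9583 / √(1/45 + 1/16) = 3.2924
Critical value for a two-sided test at α = 0.01: z_{α/2} = 2.576.
Power = Φ(δ − 2.576) + Φ(−δ − 2.576) = Φ(0.717) + Φ(-5.868) = 0.7632 + 0.0000 = 0.7632.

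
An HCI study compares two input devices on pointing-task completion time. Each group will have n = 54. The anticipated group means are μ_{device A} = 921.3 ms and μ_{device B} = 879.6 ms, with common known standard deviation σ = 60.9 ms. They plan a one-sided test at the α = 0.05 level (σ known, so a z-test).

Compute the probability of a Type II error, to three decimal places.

Standardized effect: d = |μ_{device A} − μ_{device B}| / σ = |921.3 − 879.6| / 60.9 = 0.6847
Noncentrality parameter: δ = d·√(n/2) = 0.6847 × √(54/2) = 3.5580
One-sided α = 0.05 → critical value z_{0.05} = 1.645.
Power = Φ(δ − 1.645) = Φ(1.913) = 0.9721.
Type II error: β = 1 − power = 1 − 0.9721 = 0.0279.

β ≈ 0.028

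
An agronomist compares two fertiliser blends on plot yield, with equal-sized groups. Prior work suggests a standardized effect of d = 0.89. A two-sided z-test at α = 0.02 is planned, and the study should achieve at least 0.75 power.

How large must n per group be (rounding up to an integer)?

Set Φ(δ − 2.326) = 0.75; then δ − 2.326 = Φ⁻¹(0.75) = 0.674, giving δ = 3.001.
(Ignoring the negligible lower-tail rejection probability gives the usual closed-form inversion.)
δ = d·√(n/2) ⇒ n = 2(δ/d)² = 2 × (3.001 / 0.89)² = 22.74.
Rounding up, n = 23 per group.

n = 23 per group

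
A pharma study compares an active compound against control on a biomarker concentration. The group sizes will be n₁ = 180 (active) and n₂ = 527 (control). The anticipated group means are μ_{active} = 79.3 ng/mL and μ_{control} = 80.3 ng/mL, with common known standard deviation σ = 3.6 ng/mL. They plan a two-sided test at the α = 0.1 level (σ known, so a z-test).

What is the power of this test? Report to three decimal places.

Standardized effect: d = |μ_{active} − μ_{control}| / σ = |79.3 − 80.3| / 3.6 = 0.2778
Noncentrality parameter: λ = d / √(1/n₁ + 1/n₂) = 0.2778 / √(1/180 + 1/527) = 3.2176
Two-sided α = 0.1 → critical value z_{0.05} = 1.645.
Power = Φ(λ − 1.645) + Φ(−λ − 1.645) = Φ(1.573) + Φ(-4.862) = 0.9421 + 0.0000 = 0.9421.

Power ≈ 0.942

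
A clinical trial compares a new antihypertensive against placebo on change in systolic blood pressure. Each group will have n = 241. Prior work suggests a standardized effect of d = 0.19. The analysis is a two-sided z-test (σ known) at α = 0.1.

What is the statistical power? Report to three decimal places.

Power ≈ 0.670

Noncentrality parameter: δ = d·√(n/2) = 0.19 × √(241/2) = 2.0857
Two-sided α = 0.1 → critical value z_{0.05} = 1.645.
Power = Φ(δ − 1.645) + Φ(−δ − 1.645) = Φ(0.441) + Φ(-3.731) = 0.6703 + 0.0001 = 0.6704.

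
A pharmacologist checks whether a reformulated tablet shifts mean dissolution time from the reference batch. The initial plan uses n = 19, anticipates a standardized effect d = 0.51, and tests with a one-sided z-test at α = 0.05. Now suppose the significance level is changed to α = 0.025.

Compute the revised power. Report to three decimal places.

δ = d·√n = 0.51 × √19 = 2.2230 (unchanged). New critical value: z_{0.025} = 1.960.
Revised power = Φ(δ − 1.960) = Φ(0.263) = 0.6038.

Power ≈ 0.604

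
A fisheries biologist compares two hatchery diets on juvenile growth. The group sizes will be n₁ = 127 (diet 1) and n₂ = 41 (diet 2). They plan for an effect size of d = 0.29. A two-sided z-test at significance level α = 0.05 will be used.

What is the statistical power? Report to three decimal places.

Power ≈ 0.365

Noncentrality parameter: δ = d / √(1/n₁ + 1/n₂) = 0.29 / √(1/127 + 1/41) = 1.6145
Critical value for a two-sided test at α = 0.05: z_{α/2} = 1.960.
Power = Φ(δ − 1.960) + Φ(−δ − 1.960) = Φ(-0.345) + Φ(-3.574) = 0.3649 + 0.0002 = 0.3650.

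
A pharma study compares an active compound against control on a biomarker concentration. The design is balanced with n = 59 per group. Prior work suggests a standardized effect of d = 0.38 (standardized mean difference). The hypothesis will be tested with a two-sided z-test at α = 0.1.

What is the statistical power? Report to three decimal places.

Noncentrality parameter: δ = d·√(n/2) = 0.38 × √(59/2) = 2.0639
Critical value for a two-sided test at α = 0.1: z_{α/2} = 1.645.
Power = Φ(δ − 1.645) + Φ(−δ − 1.645) = Φ(0.419) + Φ(-3.709) = 0.6624 + 0.0001 = 0.6625.

Power ≈ 0.663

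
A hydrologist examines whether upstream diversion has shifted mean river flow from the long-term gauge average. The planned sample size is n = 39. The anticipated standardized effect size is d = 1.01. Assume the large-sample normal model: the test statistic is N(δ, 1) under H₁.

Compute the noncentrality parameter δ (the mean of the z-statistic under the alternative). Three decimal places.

δ = d·√n = 1.01 × √39 = 6.3074

δ ≈ 6.307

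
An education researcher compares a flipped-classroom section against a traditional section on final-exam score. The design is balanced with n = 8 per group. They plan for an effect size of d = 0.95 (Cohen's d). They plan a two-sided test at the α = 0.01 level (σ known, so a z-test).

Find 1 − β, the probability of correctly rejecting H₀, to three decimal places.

Noncentrality parameter: λ = d·√(n/2) = 0.95 × √(8/2) = 1.9000
Two-sided α = 0.01 → critical value z_{0.005} = 2.576.
Power = Φ(λ − 2.576) + Φ(−λ − 2.576) = Φ(-0.676) + Φ(-4.476) = 0.2496 + 0.0000 = 0.2496.

Power ≈ 0.250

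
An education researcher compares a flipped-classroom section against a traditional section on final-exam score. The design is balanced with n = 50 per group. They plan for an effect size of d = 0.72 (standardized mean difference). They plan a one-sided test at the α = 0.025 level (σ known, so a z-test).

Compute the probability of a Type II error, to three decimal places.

β ≈ 0.050

Noncentrality parameter: δ = d·√(n/2) = 0.72 × √(50/2) = 3.6000
Critical value for a one-sided test at α = 0.025: z_α = 1.960.
Power = Φ(δ − 1.960) = Φ(1.640) = 0.9495.
Type II error: β = 1 − power = 1 − 0.9495 = 0.0505.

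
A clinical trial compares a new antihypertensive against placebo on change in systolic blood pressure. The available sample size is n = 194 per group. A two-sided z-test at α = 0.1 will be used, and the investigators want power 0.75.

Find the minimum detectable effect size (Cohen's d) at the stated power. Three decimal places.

Need Φ(δ − 1.645) = 0.75, so δ = 1.645 + 0.674 = 2.319.
(The second rejection-region term Φ(−δ − z_{α/2}) is negligible and dropped.)
δ = d·√(n/2) ⇒ d = δ/√(n/2) = 2.319/√(194/2) = 0.2355.

d ≈ 0.235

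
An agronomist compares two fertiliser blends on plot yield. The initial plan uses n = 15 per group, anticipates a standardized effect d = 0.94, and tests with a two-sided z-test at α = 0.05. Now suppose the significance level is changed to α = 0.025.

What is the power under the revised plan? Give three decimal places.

δ = d·√(n/2) = 0.94 × √(15/2) = 2.5743 (unchanged). New critical value: z_{0.0125} = 2.241.
Revised power = Φ(δ − 2.241) + Φ(−δ − 2.241) = Φ(0.333) + Φ(-4.816) = 0.6304 + 0.0000 = 0.6304.

Power ≈ 0.630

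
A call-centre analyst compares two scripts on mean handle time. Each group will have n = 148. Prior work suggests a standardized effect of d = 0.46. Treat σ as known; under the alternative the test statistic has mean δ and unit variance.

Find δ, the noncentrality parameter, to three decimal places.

The noncentrality parameter scales effect size by the design's sample-size factor: δ = d·√(n/2) = 0.46 × √(148/2) = 3.9571

δ ≈ 3.957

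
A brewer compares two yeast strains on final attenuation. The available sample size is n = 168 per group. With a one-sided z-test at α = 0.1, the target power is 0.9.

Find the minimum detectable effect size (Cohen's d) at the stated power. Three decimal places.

Need Φ(δ − 1.282) = 0.9, so δ = 1.282 + 1.282 = 2.563.
δ = d·√(n/2) ⇒ d = δ/√(n/2) = 2.563/√(168/2) = 0.2797.

d ≈ 0.280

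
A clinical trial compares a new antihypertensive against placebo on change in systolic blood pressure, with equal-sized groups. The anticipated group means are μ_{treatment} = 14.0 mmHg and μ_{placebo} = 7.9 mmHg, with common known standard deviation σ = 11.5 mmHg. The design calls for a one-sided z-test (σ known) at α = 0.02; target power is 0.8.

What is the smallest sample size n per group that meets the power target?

Standardized effect: d = |μ_{treatment} − μ_{placebo}| / σ = |14.0 − 7.9| / 11.5 = 0.5304
Set Φ(δ − 2.054) = 0.8; then δ − 2.054 = Φ⁻¹(0.8) = 0.842, giving δ = 2.895.
δ = d·√(n/2) ⇒ n = 2(δ/d)² = 2 × (2.895 / 0.5304)² = 59.59.
Rounding up, n = 60 per group.

n = 60 per group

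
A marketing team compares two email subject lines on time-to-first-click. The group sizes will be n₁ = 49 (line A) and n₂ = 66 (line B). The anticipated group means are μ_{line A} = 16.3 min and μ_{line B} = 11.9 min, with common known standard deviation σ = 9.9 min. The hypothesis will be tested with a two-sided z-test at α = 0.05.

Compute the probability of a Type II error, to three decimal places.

Standardized effect: d = |μ_{line A} − μ_{line B}| / σ = |16.3 − 11.9| / 9.9 = 0.4444
Noncentrality parameter: δ = d / √(1/n₁ + 1/n₂) = 0.4444 / √(1/49 + 1/66) = 2.3569
Critical value for a two-sided test at α = 0.05: z_{α/2} = 1.960.
Power = Φ(δ − 1.960) + Φ(−δ − 1.960) = Φ(0.397) + Φ(-4.317) = 0.6543 + 0.0000 = 0.6543.
Type II error: β = 1 − power = 1 − 0.6543 = 0.3457.

β ≈ 0.346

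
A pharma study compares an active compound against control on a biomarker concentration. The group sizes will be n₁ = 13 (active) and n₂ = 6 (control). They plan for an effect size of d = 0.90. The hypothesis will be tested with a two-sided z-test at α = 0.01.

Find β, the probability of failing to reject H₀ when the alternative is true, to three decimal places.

β ≈ 0.774

Noncentrality parameter: δ = d / √(1/n₁ + 1/n₂) = 0.90 / √(1/13 + 1/6) = 1.8235
Critical value for a two-sided test at α = 0.01: z_{α/2} = 2.576.
Power = Φ(δ − 2.576) + Φ(−δ − 2.576) = Φ(-0.752) + Φ(-4.399) = 0.2259 + 0.0000 = 0.2259.
Type II error: β = 1 − power = 1 − 0.2259 = 0.7741.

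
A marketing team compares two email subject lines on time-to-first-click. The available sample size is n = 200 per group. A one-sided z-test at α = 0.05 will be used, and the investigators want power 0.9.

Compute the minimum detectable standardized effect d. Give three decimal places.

d ≈ 0.293

Required noncentrality: δ = z_{0.05} + z_{0.10} = 1.645 + 1.282 = 2.926.
δ = d·√(n/2) ⇒ d = δ/√(n/2) = 2.926/√(200/2) = 0.2926.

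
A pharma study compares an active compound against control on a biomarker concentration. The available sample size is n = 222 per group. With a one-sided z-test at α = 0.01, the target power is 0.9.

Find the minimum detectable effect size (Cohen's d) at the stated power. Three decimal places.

d ≈ 0.342

Required noncentrality: δ = z_{0.01} + z_{0.10} = 2.326 + 1.282 = 3.608.
δ = d·√(n/2) ⇒ d = δ/√(n/2) = 3.608/√(222/2) = 0.3424.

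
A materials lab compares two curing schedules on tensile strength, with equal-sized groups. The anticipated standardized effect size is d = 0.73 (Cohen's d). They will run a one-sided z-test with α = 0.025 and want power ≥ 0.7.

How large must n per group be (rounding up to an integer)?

For power 0.7 need Φ(δ − z_{0.025}) = 0.7, so δ = z_{0.025} + z_{0.30} = 1.960 + 0.524 = 2.484.
δ = d·√(n/2) ⇒ n = 2(δ/d)² = 2 × (2.484 / 0.73)² = 23.16.
Rounding up, n = 24 per group.

n = 24 per group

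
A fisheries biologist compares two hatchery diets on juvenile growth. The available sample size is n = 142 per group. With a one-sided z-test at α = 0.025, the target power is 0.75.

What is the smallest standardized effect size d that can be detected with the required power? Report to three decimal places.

d ≈ 0.313

Required noncentrality: δ = z_{0.025} + z_{0.25} = 1.960 + 0.674 = 2.634.
δ = d·√(n/2) ⇒ d = δ/√(n/2) = 2.634/√(142/2) = 0.3127.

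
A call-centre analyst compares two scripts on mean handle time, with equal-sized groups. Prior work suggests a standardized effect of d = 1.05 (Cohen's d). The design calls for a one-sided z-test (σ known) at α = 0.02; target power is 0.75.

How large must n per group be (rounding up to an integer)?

n = 14 per group

For power 0.75 need Φ(δ − z_{0.02}) = 0.75, so δ = z_{0.02} + z_{0.25} = 2.054 + 0.674 = 2.728.
δ = d·√(n/2) ⇒ n = 2(δ/d)² = 2 × (2.728 / 1.05)² = 13.50.
Rounding up, n = 14 per group.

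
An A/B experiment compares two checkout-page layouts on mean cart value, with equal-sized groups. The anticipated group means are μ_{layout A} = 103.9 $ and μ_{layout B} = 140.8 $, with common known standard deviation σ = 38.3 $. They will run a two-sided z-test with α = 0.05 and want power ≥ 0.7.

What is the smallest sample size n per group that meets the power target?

n = 14 per group

Standardized effect: d = |μ_{layout A} − μ_{layout B}| / σ = |103.9 − 140.8| / 38.3 = 0.9634
For power 0.7 need Φ(δ − z_{0.025}) = 0.7, so δ = z_{0.025} + z_{0.30} = 1.960 + 0.524 = 2.484.
(Ignoring the negligible lower-tail rejection probability gives the usual closed-form inversion.)
δ = d·√(n/2) ⇒ n = 2(δ/d)² = 2 × (2.484 / 0.9634)² = 13.30.
Rounding up, n = 14 per group.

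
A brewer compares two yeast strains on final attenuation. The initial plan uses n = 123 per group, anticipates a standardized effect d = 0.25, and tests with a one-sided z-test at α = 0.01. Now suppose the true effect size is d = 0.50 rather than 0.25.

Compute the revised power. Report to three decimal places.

With d = 0.50: δ = d·√(n/2) = 0.50 × √(123/2) = 3.9211. Critical value z_{0.01} = 2.326.
Revised power = P(Z > 2.326 − δ) = Φ(1.595) = 0.9446.

Power ≈ 0.945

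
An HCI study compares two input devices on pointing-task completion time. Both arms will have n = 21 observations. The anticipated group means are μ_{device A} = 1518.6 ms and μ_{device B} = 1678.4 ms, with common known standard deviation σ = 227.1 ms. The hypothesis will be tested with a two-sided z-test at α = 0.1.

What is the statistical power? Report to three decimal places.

Standardized effect: d = |μ_{device A} − μ_{device B}| / σ = |1518.6 − 1678.4| / 227.1 = 0.7037
Noncentrality parameter: δ = d·√(n/2) = 0.7037 × √(21/2) = 2.2801
Two-sided α = 0.1 → critical value z_{0.05} = 1.645.
Power = Φ(δ − 1.645) + Φ(−δ − 1.645) = Φ(0.635) + Φ(-3.925) = 0.7374 + 0.0000 = 0.7374.

Power ≈ 0.737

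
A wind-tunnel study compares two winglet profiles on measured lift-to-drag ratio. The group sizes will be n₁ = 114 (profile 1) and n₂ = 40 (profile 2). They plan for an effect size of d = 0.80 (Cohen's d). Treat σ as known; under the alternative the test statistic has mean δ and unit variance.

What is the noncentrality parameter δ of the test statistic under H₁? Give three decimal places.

The noncentrality parameter scales effect size by the design's sample-size factor: δ = d / √(1/n₁ + 1/n₂) = 0.80 / √(1/114 + 1/40) = 4.3532

δ ≈ 4.353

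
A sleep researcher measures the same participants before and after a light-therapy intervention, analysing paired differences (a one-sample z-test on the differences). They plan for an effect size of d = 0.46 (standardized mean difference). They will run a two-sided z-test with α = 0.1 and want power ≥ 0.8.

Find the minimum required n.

For power 0.8 need Φ(δ − z_{0.05}) = 0.8, so δ = z_{0.05} + z_{0.20} = 1.645 + 0.842 = 2.486.
(For δ > 0 the lower-tail rejection region contributes negligibly to power, so the one-term inversion is standard.)
δ = d·√n ⇒ n = (δ/d)² = (2.486 / 0.46)² = 29.22.
Round up to the next whole unit.

n = 30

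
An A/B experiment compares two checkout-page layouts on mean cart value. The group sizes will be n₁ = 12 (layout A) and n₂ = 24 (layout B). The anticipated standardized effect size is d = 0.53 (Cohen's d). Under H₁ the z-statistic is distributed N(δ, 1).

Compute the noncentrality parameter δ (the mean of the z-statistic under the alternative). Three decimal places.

δ ≈ 1.499

δ = d / √(1/n₁ + 1/n₂) = 0.53 / √(1/12 + 1/24) = 1.4991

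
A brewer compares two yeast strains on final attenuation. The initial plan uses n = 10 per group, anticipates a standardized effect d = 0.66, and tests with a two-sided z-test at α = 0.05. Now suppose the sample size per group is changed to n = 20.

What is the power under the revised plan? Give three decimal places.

Power ≈ 0.551

With n = 20 per group: δ = d·√(n/2) = 0.66 × √(20/2) = 2.0871. Critical value z_{0.025} = 1.960.
Revised power = Φ(δ − 1.960) + Φ(−δ − 1.960) = Φ(0.127) + Φ(-4.047) = 0.5506 + 0.0000 = 0.5506.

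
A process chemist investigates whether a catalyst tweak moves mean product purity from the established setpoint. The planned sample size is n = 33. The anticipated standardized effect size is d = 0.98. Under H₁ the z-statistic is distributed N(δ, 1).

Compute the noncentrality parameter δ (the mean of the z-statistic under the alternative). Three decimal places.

δ ≈ 5.630

δ = d·√n = 0.98 × √33 = 5.6297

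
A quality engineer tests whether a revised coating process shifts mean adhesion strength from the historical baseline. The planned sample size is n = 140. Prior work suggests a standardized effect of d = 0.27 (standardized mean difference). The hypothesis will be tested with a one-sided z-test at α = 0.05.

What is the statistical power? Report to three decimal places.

Power ≈ 0.939

Noncentrality parameter: δ = d·√n = 0.27 × √140 = 3.1947
Critical value for a one-sided test at α = 0.05: z_α = 1.645.
Power = Φ(δ − 1.645) = Φ(1.550) = 0.9394.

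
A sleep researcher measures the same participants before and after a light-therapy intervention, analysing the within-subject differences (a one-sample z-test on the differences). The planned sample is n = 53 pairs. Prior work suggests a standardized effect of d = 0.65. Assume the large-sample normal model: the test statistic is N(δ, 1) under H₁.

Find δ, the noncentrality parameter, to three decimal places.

δ ≈ 4.732

The noncentrality parameter scales effect size by the design's sample-size factor: δ = d·√n = 0.65 × √53 = 4.7321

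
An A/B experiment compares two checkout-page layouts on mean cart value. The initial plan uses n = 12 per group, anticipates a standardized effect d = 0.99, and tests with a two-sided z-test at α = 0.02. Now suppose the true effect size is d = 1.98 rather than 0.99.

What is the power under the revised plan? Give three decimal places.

With d = 1.98: δ = d·√(n/2) = 1.98 × √(12/2) = 4.8500. Critical value z_{0.01} = 2.326.
Revised power = Φ(δ − 2.326) + Φ(−δ − 2.326) = Φ(2.524) + Φ(-7.176) = 0.9942 + 0.0000 = 0.9942.

Power ≈ 0.994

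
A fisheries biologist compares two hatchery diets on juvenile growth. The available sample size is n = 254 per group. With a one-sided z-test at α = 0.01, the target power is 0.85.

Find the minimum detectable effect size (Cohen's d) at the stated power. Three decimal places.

Required noncentrality: δ = z_{0.01} + z_{0.15} = 2.326 + 1.036 = 3.363.
δ = d·√(n/2) ⇒ d = δ/√(n/2) = 3.363/√(254/2) = 0.2984.

d ≈ 0.298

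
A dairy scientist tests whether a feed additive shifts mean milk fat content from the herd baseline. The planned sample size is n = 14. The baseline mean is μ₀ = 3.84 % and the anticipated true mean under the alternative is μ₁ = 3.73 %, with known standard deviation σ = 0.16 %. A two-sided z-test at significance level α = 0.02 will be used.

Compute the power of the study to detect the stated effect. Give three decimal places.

Power ≈ 0.597

Standardized effect: d = |μ₁ − μ₀| / σ = |3.73 − 3.84| / 0.16 = 0.6875
Noncentrality parameter: δ = d·√n = 0.6875 × √14 = 2.5724
Two-sided α = 0.02 → critical value z_{0.01} = 2.326.
Power = Φ(δ − 2.326) + Φ(−δ − 2.326) = Φ(0.246) + Φ(-4.899) = 0.5972 + 0.0000 = 0.5972.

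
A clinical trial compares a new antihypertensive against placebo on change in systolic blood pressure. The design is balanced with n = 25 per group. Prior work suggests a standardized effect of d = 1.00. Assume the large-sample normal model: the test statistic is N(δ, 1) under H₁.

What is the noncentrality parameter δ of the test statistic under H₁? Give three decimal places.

δ ≈ 3.536

δ = d·√(n/2) = 1.00 × √(25/2) = 3.5355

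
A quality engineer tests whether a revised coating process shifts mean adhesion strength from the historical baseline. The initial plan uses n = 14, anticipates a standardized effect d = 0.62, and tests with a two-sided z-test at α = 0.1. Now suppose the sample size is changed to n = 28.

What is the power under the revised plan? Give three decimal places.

With n = 28: δ = d·√n = 0.62 × √28 = 3.2807. Critical value z_{0.05} = 1.645.
Revised power = Φ(δ − 1.645) + Φ(−δ − 1.645) = Φ(1.636) + Φ(-4.926) = 0.9491 + 0.0000 = 0.9491.

Power ≈ 0.949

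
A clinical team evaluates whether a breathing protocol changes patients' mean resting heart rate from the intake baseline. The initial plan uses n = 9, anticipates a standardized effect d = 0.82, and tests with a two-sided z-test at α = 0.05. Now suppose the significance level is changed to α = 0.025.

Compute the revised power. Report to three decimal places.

δ = d·√n = 0.82 × √9 = 2.4600 (unchanged). New critical value: z_{0.0125} = 2.241.
Revised power = Φ(δ − 2.241) + Φ(−δ − 2.241) = Φ(0.219) + Φ(-4.701) = 0.5865 + 0.0000 = 0.5865.

Power ≈ 0.587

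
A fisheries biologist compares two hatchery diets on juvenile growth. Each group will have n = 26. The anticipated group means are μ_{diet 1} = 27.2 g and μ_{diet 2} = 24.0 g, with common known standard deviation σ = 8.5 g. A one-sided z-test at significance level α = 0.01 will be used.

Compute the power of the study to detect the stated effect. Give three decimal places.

Power ≈ 0.166

Standardized effect: d = |μ_{diet 1} − μ_{diet 2}| / σ = |27.2 − 24.0| / 8.5 = 0.3765
Noncentrality parameter: δ = d·√(n/2) = 0.3765 × √(26/2) = 1.3574
Critical value for a one-sided test at α = 0.01: z_α = 2.326.
Power = Φ(δ − 2.326) = Φ(-0.969) = 0.1663.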